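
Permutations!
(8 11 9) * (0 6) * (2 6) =[2, 1, 6, 3, 4, 5, 0, 7, 11, 8, 10, 9] =(0 2 6)(8 11 9)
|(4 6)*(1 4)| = |(1 4 6)| = 3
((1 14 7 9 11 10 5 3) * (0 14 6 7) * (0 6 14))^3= (1 7 10)(3 6 11)(5 14 9)= [0, 7, 2, 6, 4, 14, 11, 10, 8, 5, 1, 3, 12, 13, 9]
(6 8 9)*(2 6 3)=(2 6 8 9 3)=[0, 1, 6, 2, 4, 5, 8, 7, 9, 3]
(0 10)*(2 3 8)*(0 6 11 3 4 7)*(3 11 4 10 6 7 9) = [6, 1, 10, 8, 9, 5, 4, 0, 2, 3, 7, 11] = (11)(0 6 4 9 3 8 2 10 7)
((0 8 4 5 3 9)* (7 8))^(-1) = (0 9 3 5 4 8 7) = [9, 1, 2, 5, 8, 4, 6, 0, 7, 3]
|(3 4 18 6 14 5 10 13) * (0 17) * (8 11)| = 8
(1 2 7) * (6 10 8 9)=(1 2 7)(6 10 8 9)=[0, 2, 7, 3, 4, 5, 10, 1, 9, 6, 8]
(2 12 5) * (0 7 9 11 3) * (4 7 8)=(0 8 4 7 9 11 3)(2 12 5)=[8, 1, 12, 0, 7, 2, 6, 9, 4, 11, 10, 3, 5]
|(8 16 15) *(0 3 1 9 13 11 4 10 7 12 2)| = 33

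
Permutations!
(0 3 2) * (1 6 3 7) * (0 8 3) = (0 7 1 6)(2 8 3) = [7, 6, 8, 2, 4, 5, 0, 1, 3]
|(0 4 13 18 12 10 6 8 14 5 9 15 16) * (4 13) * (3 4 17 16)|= |(0 13 18 12 10 6 8 14 5 9 15 3 4 17 16)|= 15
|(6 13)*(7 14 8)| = 6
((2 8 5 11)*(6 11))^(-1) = [0, 1, 11, 3, 4, 8, 5, 7, 2, 9, 10, 6] = (2 11 6 5 8)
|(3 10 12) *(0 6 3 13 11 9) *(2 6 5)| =10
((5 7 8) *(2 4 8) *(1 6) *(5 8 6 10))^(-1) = (1 6 4 2 7 5 10) = [0, 6, 7, 3, 2, 10, 4, 5, 8, 9, 1]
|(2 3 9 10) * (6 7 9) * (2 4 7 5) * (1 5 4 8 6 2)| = |(1 5)(2 3)(4 7 9 10 8 6)| = 6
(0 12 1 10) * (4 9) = (0 12 1 10)(4 9) = [12, 10, 2, 3, 9, 5, 6, 7, 8, 4, 0, 11, 1]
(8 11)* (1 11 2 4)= [0, 11, 4, 3, 1, 5, 6, 7, 2, 9, 10, 8]= (1 11 8 2 4)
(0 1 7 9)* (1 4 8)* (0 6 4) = (1 7 9 6 4 8) = [0, 7, 2, 3, 8, 5, 4, 9, 1, 6]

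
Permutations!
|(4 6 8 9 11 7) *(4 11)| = 4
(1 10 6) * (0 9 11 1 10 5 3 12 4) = (0 9 11 1 5 3 12 4)(6 10) = [9, 5, 2, 12, 0, 3, 10, 7, 8, 11, 6, 1, 4]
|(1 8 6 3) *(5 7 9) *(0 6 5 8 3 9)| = |(0 6 9 8 5 7)(1 3)| = 6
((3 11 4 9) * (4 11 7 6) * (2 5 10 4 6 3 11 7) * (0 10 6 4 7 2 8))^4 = [8, 1, 9, 7, 5, 11, 2, 10, 3, 6, 0, 4] = (0 8 3 7 10)(2 9 6)(4 5 11)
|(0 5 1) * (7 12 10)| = |(0 5 1)(7 12 10)| = 3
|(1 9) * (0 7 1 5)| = 5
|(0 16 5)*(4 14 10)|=|(0 16 5)(4 14 10)|=3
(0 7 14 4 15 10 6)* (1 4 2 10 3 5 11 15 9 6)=(0 7 14 2 10 1 4 9 6)(3 5 11 15)=[7, 4, 10, 5, 9, 11, 0, 14, 8, 6, 1, 15, 12, 13, 2, 3]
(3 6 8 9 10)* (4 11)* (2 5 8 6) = [0, 1, 5, 2, 11, 8, 6, 7, 9, 10, 3, 4] = (2 5 8 9 10 3)(4 11)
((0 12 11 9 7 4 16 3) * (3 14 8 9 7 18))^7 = (0 8 7 3 14 11 18 16 12 9 4) = [8, 1, 2, 14, 0, 5, 6, 3, 7, 4, 10, 18, 9, 13, 11, 15, 12, 17, 16]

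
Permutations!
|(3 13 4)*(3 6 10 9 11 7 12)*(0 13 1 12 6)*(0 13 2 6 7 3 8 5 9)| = |(0 2 6 10)(1 12 8 5 9 11 3)(4 13)| = 28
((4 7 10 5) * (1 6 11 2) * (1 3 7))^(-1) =(1 4 5 10 7 3 2 11 6) =[0, 4, 11, 2, 5, 10, 1, 3, 8, 9, 7, 6]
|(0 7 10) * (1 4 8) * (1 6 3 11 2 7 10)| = 8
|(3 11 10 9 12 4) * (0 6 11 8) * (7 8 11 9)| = |(0 6 9 12 4 3 11 10 7 8)| = 10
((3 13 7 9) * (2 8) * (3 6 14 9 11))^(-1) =[0, 1, 8, 11, 4, 5, 9, 13, 2, 14, 10, 7, 12, 3, 6] =(2 8)(3 11 7 13)(6 9 14)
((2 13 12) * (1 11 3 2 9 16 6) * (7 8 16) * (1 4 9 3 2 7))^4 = (1 12 16)(2 7 4)(3 6 11)(8 9 13) = [0, 12, 7, 6, 2, 5, 11, 4, 9, 13, 10, 3, 16, 8, 14, 15, 1]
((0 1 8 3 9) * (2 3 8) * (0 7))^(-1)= [7, 0, 1, 2, 4, 5, 6, 9, 8, 3]= (0 7 9 3 2 1)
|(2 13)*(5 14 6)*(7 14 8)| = 10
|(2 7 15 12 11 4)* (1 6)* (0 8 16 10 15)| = 10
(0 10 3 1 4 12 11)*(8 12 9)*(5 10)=(0 5 10 3 1 4 9 8 12 11)=[5, 4, 2, 1, 9, 10, 6, 7, 12, 8, 3, 0, 11]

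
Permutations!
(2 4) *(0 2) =(0 2 4) =[2, 1, 4, 3, 0]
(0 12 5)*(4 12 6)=[6, 1, 2, 3, 12, 0, 4, 7, 8, 9, 10, 11, 5]=(0 6 4 12 5)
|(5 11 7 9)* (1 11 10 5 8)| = |(1 11 7 9 8)(5 10)| = 10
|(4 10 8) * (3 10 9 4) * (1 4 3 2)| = |(1 4 9 3 10 8 2)| = 7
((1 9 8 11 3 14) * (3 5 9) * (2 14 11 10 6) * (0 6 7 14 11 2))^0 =(14) =[0, 1, 2, 3, 4, 5, 6, 7, 8, 9, 10, 11, 12, 13, 14]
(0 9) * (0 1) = [9, 0, 2, 3, 4, 5, 6, 7, 8, 1] = (0 9 1)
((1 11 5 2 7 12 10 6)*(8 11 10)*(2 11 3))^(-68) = [0, 10, 12, 7, 4, 5, 1, 8, 2, 9, 6, 11, 3] = (1 10 6)(2 12 3 7 8)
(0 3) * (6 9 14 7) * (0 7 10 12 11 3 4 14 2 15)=(0 4 14 10 12 11 3 7 6 9 2 15)=[4, 1, 15, 7, 14, 5, 9, 6, 8, 2, 12, 3, 11, 13, 10, 0]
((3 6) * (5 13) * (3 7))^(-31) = [0, 1, 2, 7, 4, 13, 3, 6, 8, 9, 10, 11, 12, 5] = (3 7 6)(5 13)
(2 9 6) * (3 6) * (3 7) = (2 9 7 3 6) = [0, 1, 9, 6, 4, 5, 2, 3, 8, 7]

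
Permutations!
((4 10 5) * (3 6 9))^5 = (3 9 6)(4 5 10) = [0, 1, 2, 9, 5, 10, 3, 7, 8, 6, 4]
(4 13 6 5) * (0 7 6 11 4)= [7, 1, 2, 3, 13, 0, 5, 6, 8, 9, 10, 4, 12, 11]= (0 7 6 5)(4 13 11)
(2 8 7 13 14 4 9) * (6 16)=(2 8 7 13 14 4 9)(6 16)=[0, 1, 8, 3, 9, 5, 16, 13, 7, 2, 10, 11, 12, 14, 4, 15, 6]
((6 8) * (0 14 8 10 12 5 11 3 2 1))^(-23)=(0 1 2 3 11 5 12 10 6 8 14)=[1, 2, 3, 11, 4, 12, 8, 7, 14, 9, 6, 5, 10, 13, 0]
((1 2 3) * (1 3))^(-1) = (3)(1 2) = [0, 2, 1, 3]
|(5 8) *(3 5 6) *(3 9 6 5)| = |(5 8)(6 9)| = 2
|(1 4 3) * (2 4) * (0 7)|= |(0 7)(1 2 4 3)|= 4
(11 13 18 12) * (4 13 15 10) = [0, 1, 2, 3, 13, 5, 6, 7, 8, 9, 4, 15, 11, 18, 14, 10, 16, 17, 12] = (4 13 18 12 11 15 10)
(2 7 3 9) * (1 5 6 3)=(1 5 6 3 9 2 7)=[0, 5, 7, 9, 4, 6, 3, 1, 8, 2]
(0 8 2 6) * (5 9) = [8, 1, 6, 3, 4, 9, 0, 7, 2, 5] = (0 8 2 6)(5 9)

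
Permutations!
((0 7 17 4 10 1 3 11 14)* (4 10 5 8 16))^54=(0 11 1 17)(3 10 7 14)(4 8)(5 16)=[11, 17, 2, 10, 8, 16, 6, 14, 4, 9, 7, 1, 12, 13, 3, 15, 5, 0]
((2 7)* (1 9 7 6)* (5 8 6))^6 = (1 6 8 5 2 7 9) = [0, 6, 7, 3, 4, 2, 8, 9, 5, 1]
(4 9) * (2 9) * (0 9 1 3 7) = (0 9 4 2 1 3 7) = [9, 3, 1, 7, 2, 5, 6, 0, 8, 4]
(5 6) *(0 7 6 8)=(0 7 6 5 8)=[7, 1, 2, 3, 4, 8, 5, 6, 0]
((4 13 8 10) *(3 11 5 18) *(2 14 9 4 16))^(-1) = (2 16 10 8 13 4 9 14)(3 18 5 11) = [0, 1, 16, 18, 9, 11, 6, 7, 13, 14, 8, 3, 12, 4, 2, 15, 10, 17, 5]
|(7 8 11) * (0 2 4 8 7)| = |(0 2 4 8 11)| = 5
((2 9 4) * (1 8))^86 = (2 4 9) = [0, 1, 4, 3, 9, 5, 6, 7, 8, 2]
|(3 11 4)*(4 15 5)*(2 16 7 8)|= |(2 16 7 8)(3 11 15 5 4)|= 20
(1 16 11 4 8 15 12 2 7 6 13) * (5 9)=(1 16 11 4 8 15 12 2 7 6 13)(5 9)=[0, 16, 7, 3, 8, 9, 13, 6, 15, 5, 10, 4, 2, 1, 14, 12, 11]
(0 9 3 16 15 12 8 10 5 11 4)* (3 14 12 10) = (0 9 14 12 8 3 16 15 10 5 11 4) = [9, 1, 2, 16, 0, 11, 6, 7, 3, 14, 5, 4, 8, 13, 12, 10, 15]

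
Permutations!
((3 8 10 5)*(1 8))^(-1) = (1 3 5 10 8) = [0, 3, 2, 5, 4, 10, 6, 7, 1, 9, 8]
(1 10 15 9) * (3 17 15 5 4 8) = (1 10 5 4 8 3 17 15 9) = [0, 10, 2, 17, 8, 4, 6, 7, 3, 1, 5, 11, 12, 13, 14, 9, 16, 15]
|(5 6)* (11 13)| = 2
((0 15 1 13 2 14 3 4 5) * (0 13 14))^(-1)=(0 2 13 5 4 3 14 1 15)=[2, 15, 13, 14, 3, 4, 6, 7, 8, 9, 10, 11, 12, 5, 1, 0]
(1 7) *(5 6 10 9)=(1 7)(5 6 10 9)=[0, 7, 2, 3, 4, 6, 10, 1, 8, 5, 9]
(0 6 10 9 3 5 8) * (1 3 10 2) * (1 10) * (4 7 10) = (0 6 2 4 7 10 9 1 3 5 8) = [6, 3, 4, 5, 7, 8, 2, 10, 0, 1, 9]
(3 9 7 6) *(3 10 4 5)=[0, 1, 2, 9, 5, 3, 10, 6, 8, 7, 4]=(3 9 7 6 10 4 5)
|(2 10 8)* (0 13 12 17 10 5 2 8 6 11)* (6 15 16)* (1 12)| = 10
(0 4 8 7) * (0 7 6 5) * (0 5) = (0 4 8 6) = [4, 1, 2, 3, 8, 5, 0, 7, 6]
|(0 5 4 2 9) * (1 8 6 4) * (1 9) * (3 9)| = 20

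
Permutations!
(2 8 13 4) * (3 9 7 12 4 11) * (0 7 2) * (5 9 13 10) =[7, 1, 8, 13, 0, 9, 6, 12, 10, 2, 5, 3, 4, 11] =(0 7 12 4)(2 8 10 5 9)(3 13 11)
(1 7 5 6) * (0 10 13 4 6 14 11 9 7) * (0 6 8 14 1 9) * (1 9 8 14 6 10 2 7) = (0 2 7 5 9 1 10 13 4 14 11)(6 8) = [2, 10, 7, 3, 14, 9, 8, 5, 6, 1, 13, 0, 12, 4, 11]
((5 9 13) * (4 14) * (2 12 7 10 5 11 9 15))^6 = (15) = [0, 1, 2, 3, 4, 5, 6, 7, 8, 9, 10, 11, 12, 13, 14, 15]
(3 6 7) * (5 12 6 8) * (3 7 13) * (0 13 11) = [13, 1, 2, 8, 4, 12, 11, 7, 5, 9, 10, 0, 6, 3] = (0 13 3 8 5 12 6 11)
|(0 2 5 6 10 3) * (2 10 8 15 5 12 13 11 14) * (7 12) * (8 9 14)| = 33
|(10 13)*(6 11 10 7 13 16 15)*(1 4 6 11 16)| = 14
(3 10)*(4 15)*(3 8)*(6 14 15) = (3 10 8)(4 6 14 15) = [0, 1, 2, 10, 6, 5, 14, 7, 3, 9, 8, 11, 12, 13, 15, 4]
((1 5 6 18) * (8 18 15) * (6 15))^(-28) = (1 15 18 5 8) = [0, 15, 2, 3, 4, 8, 6, 7, 1, 9, 10, 11, 12, 13, 14, 18, 16, 17, 5]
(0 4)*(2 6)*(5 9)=[4, 1, 6, 3, 0, 9, 2, 7, 8, 5]=(0 4)(2 6)(5 9)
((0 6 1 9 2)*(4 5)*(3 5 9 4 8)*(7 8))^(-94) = (0 1 9)(2 6 4)(3 7)(5 8) = [1, 9, 6, 7, 2, 8, 4, 3, 5, 0]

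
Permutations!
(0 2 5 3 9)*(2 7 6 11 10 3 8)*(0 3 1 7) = (1 7 6 11 10)(2 5 8)(3 9) = [0, 7, 5, 9, 4, 8, 11, 6, 2, 3, 1, 10]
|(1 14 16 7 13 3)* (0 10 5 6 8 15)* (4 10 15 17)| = 6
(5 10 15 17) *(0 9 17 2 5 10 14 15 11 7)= (0 9 17 10 11 7)(2 5 14 15)= [9, 1, 5, 3, 4, 14, 6, 0, 8, 17, 11, 7, 12, 13, 15, 2, 16, 10]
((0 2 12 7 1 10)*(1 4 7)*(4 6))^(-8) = (0 12 10 2 1)(4 7 6) = [12, 0, 1, 3, 7, 5, 4, 6, 8, 9, 2, 11, 10]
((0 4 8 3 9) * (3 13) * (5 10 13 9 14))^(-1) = (0 9 8 4)(3 13 10 5 14) = [9, 1, 2, 13, 0, 14, 6, 7, 4, 8, 5, 11, 12, 10, 3]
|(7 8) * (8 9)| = 3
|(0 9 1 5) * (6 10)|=|(0 9 1 5)(6 10)|=4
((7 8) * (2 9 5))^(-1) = (2 5 9)(7 8) = [0, 1, 5, 3, 4, 9, 6, 8, 7, 2]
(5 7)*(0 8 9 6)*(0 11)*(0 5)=(0 8 9 6 11 5 7)=[8, 1, 2, 3, 4, 7, 11, 0, 9, 6, 10, 5]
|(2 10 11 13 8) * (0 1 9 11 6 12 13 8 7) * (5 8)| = 12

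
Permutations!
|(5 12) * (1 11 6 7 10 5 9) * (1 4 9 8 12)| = 6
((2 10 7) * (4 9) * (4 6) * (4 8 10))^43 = (2 4 9 6 8 10 7) = [0, 1, 4, 3, 9, 5, 8, 2, 10, 6, 7]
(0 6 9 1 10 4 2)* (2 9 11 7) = (0 6 11 7 2)(1 10 4 9) = [6, 10, 0, 3, 9, 5, 11, 2, 8, 1, 4, 7]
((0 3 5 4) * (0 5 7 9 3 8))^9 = (9)(0 8)(4 5) = [8, 1, 2, 3, 5, 4, 6, 7, 0, 9]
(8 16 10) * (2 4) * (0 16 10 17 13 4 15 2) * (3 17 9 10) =(0 16 9 10 8 3 17 13 4)(2 15) =[16, 1, 15, 17, 0, 5, 6, 7, 3, 10, 8, 11, 12, 4, 14, 2, 9, 13]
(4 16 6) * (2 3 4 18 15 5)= (2 3 4 16 6 18 15 5)= [0, 1, 3, 4, 16, 2, 18, 7, 8, 9, 10, 11, 12, 13, 14, 5, 6, 17, 15]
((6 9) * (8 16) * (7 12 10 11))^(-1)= (6 9)(7 11 10 12)(8 16)= [0, 1, 2, 3, 4, 5, 9, 11, 16, 6, 12, 10, 7, 13, 14, 15, 8]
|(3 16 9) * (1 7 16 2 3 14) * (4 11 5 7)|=|(1 4 11 5 7 16 9 14)(2 3)|=8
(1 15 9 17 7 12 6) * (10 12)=(1 15 9 17 7 10 12 6)=[0, 15, 2, 3, 4, 5, 1, 10, 8, 17, 12, 11, 6, 13, 14, 9, 16, 7]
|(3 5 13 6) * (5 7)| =5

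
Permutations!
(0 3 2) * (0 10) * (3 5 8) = [5, 1, 10, 2, 4, 8, 6, 7, 3, 9, 0] = (0 5 8 3 2 10)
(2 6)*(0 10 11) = (0 10 11)(2 6) = [10, 1, 6, 3, 4, 5, 2, 7, 8, 9, 11, 0]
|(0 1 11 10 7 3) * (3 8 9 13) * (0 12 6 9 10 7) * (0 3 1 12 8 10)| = 11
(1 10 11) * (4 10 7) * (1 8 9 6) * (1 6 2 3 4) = (1 7)(2 3 4 10 11 8 9) = [0, 7, 3, 4, 10, 5, 6, 1, 9, 2, 11, 8]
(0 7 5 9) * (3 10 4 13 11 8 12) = (0 7 5 9)(3 10 4 13 11 8 12) = [7, 1, 2, 10, 13, 9, 6, 5, 12, 0, 4, 8, 3, 11]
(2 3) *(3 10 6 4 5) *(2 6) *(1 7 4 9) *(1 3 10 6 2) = (1 7 4 5 10)(2 6 9 3) = [0, 7, 6, 2, 5, 10, 9, 4, 8, 3, 1]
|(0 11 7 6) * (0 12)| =5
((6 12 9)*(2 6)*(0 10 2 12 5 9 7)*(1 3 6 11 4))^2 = (0 2 4 3 5 12)(1 6 9 7 10 11) = [2, 6, 4, 5, 3, 12, 9, 10, 8, 7, 11, 1, 0]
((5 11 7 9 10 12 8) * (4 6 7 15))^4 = (4 10 11 7 8)(5 6 12 15 9) = [0, 1, 2, 3, 10, 6, 12, 8, 4, 5, 11, 7, 15, 13, 14, 9]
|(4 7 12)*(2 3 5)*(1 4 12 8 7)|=|(12)(1 4)(2 3 5)(7 8)|=6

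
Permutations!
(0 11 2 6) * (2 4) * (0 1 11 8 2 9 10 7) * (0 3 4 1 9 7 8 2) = (0 2 6 9 10 8)(1 11)(3 4 7) = [2, 11, 6, 4, 7, 5, 9, 3, 0, 10, 8, 1]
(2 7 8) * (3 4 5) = [0, 1, 7, 4, 5, 3, 6, 8, 2] = (2 7 8)(3 4 5)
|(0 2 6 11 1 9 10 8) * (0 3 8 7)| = |(0 2 6 11 1 9 10 7)(3 8)| = 8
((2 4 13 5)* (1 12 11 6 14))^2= (1 11 14 12 6)(2 13)(4 5)= [0, 11, 13, 3, 5, 4, 1, 7, 8, 9, 10, 14, 6, 2, 12]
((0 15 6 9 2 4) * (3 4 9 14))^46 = [3, 1, 2, 6, 14, 5, 0, 7, 8, 9, 10, 11, 12, 13, 15, 4] = (0 3 6)(4 14 15)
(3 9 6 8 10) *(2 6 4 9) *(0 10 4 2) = (0 10 3)(2 6 8 4 9) = [10, 1, 6, 0, 9, 5, 8, 7, 4, 2, 3]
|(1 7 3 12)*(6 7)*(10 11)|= 10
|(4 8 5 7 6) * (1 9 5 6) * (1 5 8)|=10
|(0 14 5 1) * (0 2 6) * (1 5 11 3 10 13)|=9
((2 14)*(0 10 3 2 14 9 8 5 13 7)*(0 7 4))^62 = (14)(0 4 13 5 8 9 2 3 10) = [4, 1, 3, 10, 13, 8, 6, 7, 9, 2, 0, 11, 12, 5, 14]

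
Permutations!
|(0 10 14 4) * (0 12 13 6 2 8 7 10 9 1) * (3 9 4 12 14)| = |(0 4 14 12 13 6 2 8 7 10 3 9 1)| = 13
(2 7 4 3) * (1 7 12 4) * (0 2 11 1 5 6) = (0 2 12 4 3 11 1 7 5 6) = [2, 7, 12, 11, 3, 6, 0, 5, 8, 9, 10, 1, 4]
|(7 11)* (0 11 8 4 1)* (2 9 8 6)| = 9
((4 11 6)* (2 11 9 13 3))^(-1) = (2 3 13 9 4 6 11) = [0, 1, 3, 13, 6, 5, 11, 7, 8, 4, 10, 2, 12, 9]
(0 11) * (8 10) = [11, 1, 2, 3, 4, 5, 6, 7, 10, 9, 8, 0] = (0 11)(8 10)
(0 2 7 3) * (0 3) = (0 2 7) = [2, 1, 7, 3, 4, 5, 6, 0]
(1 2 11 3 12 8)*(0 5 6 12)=(0 5 6 12 8 1 2 11 3)=[5, 2, 11, 0, 4, 6, 12, 7, 1, 9, 10, 3, 8]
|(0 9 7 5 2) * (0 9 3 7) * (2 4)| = |(0 3 7 5 4 2 9)| = 7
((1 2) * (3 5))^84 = (5) = [0, 1, 2, 3, 4, 5]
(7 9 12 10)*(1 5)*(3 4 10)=(1 5)(3 4 10 7 9 12)=[0, 5, 2, 4, 10, 1, 6, 9, 8, 12, 7, 11, 3]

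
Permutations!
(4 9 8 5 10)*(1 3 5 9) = (1 3 5 10 4)(8 9) = [0, 3, 2, 5, 1, 10, 6, 7, 9, 8, 4]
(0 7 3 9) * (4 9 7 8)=[8, 1, 2, 7, 9, 5, 6, 3, 4, 0]=(0 8 4 9)(3 7)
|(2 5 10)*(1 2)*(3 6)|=|(1 2 5 10)(3 6)|=4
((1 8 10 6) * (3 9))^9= [0, 8, 2, 9, 4, 5, 1, 7, 10, 3, 6]= (1 8 10 6)(3 9)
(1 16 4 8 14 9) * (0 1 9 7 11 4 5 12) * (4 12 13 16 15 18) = (0 1 15 18 4 8 14 7 11 12)(5 13 16) = [1, 15, 2, 3, 8, 13, 6, 11, 14, 9, 10, 12, 0, 16, 7, 18, 5, 17, 4]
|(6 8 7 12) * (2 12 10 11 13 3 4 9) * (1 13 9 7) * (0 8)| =13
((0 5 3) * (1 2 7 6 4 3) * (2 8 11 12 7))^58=[4, 0, 2, 6, 7, 3, 12, 11, 5, 9, 10, 1, 8]=(0 4 7 11 1)(3 6 12 8 5)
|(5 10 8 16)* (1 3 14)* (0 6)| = |(0 6)(1 3 14)(5 10 8 16)| = 12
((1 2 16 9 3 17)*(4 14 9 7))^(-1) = [0, 17, 1, 9, 7, 5, 6, 16, 8, 14, 10, 11, 12, 13, 4, 15, 2, 3] = (1 17 3 9 14 4 7 16 2)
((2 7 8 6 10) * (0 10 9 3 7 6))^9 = (0 10 2 6 9 3 7 8) = [10, 1, 6, 7, 4, 5, 9, 8, 0, 3, 2]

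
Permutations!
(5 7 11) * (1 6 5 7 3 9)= (1 6 5 3 9)(7 11)= [0, 6, 2, 9, 4, 3, 5, 11, 8, 1, 10, 7]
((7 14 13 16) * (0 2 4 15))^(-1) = (0 15 4 2)(7 16 13 14) = [15, 1, 0, 3, 2, 5, 6, 16, 8, 9, 10, 11, 12, 14, 7, 4, 13]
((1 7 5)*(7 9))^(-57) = (1 5 7 9) = [0, 5, 2, 3, 4, 7, 6, 9, 8, 1]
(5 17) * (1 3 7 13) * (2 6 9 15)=(1 3 7 13)(2 6 9 15)(5 17)=[0, 3, 6, 7, 4, 17, 9, 13, 8, 15, 10, 11, 12, 1, 14, 2, 16, 5]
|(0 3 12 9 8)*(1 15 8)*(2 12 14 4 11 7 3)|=35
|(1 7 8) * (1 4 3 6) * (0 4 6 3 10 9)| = 4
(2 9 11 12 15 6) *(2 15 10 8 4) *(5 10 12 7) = (2 9 11 7 5 10 8 4)(6 15) = [0, 1, 9, 3, 2, 10, 15, 5, 4, 11, 8, 7, 12, 13, 14, 6]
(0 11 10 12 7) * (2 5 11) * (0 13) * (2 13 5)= (0 13)(5 11 10 12 7)= [13, 1, 2, 3, 4, 11, 6, 5, 8, 9, 12, 10, 7, 0]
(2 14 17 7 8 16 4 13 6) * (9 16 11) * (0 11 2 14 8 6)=(0 11 9 16 4 13)(2 8)(6 14 17 7)=[11, 1, 8, 3, 13, 5, 14, 6, 2, 16, 10, 9, 12, 0, 17, 15, 4, 7]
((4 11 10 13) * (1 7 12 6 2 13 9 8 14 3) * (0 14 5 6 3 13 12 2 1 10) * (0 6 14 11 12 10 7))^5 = (0 11 6 1)(2 14 7 5 3 8 12 9 4 10 13) = [11, 0, 14, 8, 10, 3, 1, 5, 12, 4, 13, 6, 9, 2, 7]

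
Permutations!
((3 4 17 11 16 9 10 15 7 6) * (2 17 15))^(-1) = (2 10 9 16 11 17)(3 6 7 15 4) = [0, 1, 10, 6, 3, 5, 7, 15, 8, 16, 9, 17, 12, 13, 14, 4, 11, 2]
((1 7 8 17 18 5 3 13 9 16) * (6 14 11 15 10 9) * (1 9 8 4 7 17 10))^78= (1 11 6 3 18)(5 17 15 14 13)= [0, 11, 2, 18, 4, 17, 3, 7, 8, 9, 10, 6, 12, 5, 13, 14, 16, 15, 1]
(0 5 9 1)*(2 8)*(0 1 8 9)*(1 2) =(0 5)(1 2 9 8) =[5, 2, 9, 3, 4, 0, 6, 7, 1, 8]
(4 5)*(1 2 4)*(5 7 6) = (1 2 4 7 6 5) = [0, 2, 4, 3, 7, 1, 5, 6]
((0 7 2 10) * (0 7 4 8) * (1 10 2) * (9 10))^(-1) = (0 8 4)(1 7 10 9) = [8, 7, 2, 3, 0, 5, 6, 10, 4, 1, 9]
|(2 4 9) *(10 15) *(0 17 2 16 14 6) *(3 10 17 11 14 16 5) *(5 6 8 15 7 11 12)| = |(0 12 5 3 10 7 11 14 8 15 17 2 4 9 6)| = 15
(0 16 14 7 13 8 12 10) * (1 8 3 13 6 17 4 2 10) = (0 16 14 7 6 17 4 2 10)(1 8 12)(3 13) = [16, 8, 10, 13, 2, 5, 17, 6, 12, 9, 0, 11, 1, 3, 7, 15, 14, 4]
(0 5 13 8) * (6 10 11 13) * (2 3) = (0 5 6 10 11 13 8)(2 3) = [5, 1, 3, 2, 4, 6, 10, 7, 0, 9, 11, 13, 12, 8]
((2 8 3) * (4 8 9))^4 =(2 3 8 4 9) =[0, 1, 3, 8, 9, 5, 6, 7, 4, 2]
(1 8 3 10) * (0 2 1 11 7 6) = (0 2 1 8 3 10 11 7 6) = [2, 8, 1, 10, 4, 5, 0, 6, 3, 9, 11, 7]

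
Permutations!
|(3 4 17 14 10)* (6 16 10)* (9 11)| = |(3 4 17 14 6 16 10)(9 11)| = 14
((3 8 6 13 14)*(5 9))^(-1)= (3 14 13 6 8)(5 9)= [0, 1, 2, 14, 4, 9, 8, 7, 3, 5, 10, 11, 12, 6, 13]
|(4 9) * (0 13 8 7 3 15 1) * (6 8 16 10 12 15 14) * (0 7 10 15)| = |(0 13 16 15 1 7 3 14 6 8 10 12)(4 9)| = 12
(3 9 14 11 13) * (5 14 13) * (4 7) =[0, 1, 2, 9, 7, 14, 6, 4, 8, 13, 10, 5, 12, 3, 11] =(3 9 13)(4 7)(5 14 11)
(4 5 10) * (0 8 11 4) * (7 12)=(0 8 11 4 5 10)(7 12)=[8, 1, 2, 3, 5, 10, 6, 12, 11, 9, 0, 4, 7]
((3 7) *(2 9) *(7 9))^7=(2 9 3 7)=[0, 1, 9, 7, 4, 5, 6, 2, 8, 3]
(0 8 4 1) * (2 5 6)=(0 8 4 1)(2 5 6)=[8, 0, 5, 3, 1, 6, 2, 7, 4]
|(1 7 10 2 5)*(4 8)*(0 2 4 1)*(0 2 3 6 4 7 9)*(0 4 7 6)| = 12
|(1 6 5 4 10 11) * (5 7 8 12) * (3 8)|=10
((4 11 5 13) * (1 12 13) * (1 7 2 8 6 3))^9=(1 6 2 5 4 12 3 8 7 11 13)=[0, 6, 5, 8, 12, 4, 2, 11, 7, 9, 10, 13, 3, 1]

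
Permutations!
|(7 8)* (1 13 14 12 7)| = |(1 13 14 12 7 8)| = 6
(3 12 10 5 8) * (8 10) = [0, 1, 2, 12, 4, 10, 6, 7, 3, 9, 5, 11, 8] = (3 12 8)(5 10)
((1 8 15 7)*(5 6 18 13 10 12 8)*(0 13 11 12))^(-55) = (0 10 13)(1 7 15 8 12 11 18 6 5) = [10, 7, 2, 3, 4, 1, 5, 15, 12, 9, 13, 18, 11, 0, 14, 8, 16, 17, 6]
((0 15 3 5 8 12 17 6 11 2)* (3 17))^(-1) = (0 2 11 6 17 15)(3 12 8 5) = [2, 1, 11, 12, 4, 3, 17, 7, 5, 9, 10, 6, 8, 13, 14, 0, 16, 15]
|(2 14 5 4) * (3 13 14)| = |(2 3 13 14 5 4)| = 6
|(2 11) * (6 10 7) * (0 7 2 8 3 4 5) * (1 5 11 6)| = |(0 7 1 5)(2 6 10)(3 4 11 8)| = 12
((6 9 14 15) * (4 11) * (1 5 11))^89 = [0, 5, 2, 3, 1, 11, 9, 7, 8, 14, 10, 4, 12, 13, 15, 6] = (1 5 11 4)(6 9 14 15)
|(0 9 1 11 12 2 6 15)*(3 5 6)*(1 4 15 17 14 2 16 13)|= |(0 9 4 15)(1 11 12 16 13)(2 3 5 6 17 14)|= 60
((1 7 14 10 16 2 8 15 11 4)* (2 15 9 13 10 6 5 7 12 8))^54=(1 13 11 8 16)(4 9 15 12 10)(5 14)(6 7)=[0, 13, 2, 3, 9, 14, 7, 6, 16, 15, 4, 8, 10, 11, 5, 12, 1]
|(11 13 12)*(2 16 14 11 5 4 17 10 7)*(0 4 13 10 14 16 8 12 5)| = 10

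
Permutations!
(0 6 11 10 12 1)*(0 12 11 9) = (0 6 9)(1 12)(10 11) = [6, 12, 2, 3, 4, 5, 9, 7, 8, 0, 11, 10, 1]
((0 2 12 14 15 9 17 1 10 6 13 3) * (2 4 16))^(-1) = (0 3 13 6 10 1 17 9 15 14 12 2 16 4) = [3, 17, 16, 13, 0, 5, 10, 7, 8, 15, 1, 11, 2, 6, 12, 14, 4, 9]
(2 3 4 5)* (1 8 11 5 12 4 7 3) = (1 8 11 5 2)(3 7)(4 12) = [0, 8, 1, 7, 12, 2, 6, 3, 11, 9, 10, 5, 4]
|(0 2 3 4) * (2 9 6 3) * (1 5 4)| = 7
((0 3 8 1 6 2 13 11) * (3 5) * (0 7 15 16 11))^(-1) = [13, 8, 6, 5, 4, 0, 1, 11, 3, 9, 10, 16, 12, 2, 14, 7, 15] = (0 13 2 6 1 8 3 5)(7 11 16 15)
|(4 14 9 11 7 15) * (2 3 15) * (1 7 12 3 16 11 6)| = |(1 7 2 16 11 12 3 15 4 14 9 6)| = 12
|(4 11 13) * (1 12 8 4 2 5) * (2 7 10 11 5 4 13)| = |(1 12 8 13 7 10 11 2 4 5)| = 10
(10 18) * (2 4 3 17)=(2 4 3 17)(10 18)=[0, 1, 4, 17, 3, 5, 6, 7, 8, 9, 18, 11, 12, 13, 14, 15, 16, 2, 10]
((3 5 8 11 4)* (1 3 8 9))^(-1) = (1 9 5 3)(4 11 8) = [0, 9, 2, 1, 11, 3, 6, 7, 4, 5, 10, 8]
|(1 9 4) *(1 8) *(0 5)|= |(0 5)(1 9 4 8)|= 4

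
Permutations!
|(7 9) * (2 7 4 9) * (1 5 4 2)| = 6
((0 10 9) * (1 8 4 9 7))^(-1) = (0 9 4 8 1 7 10) = [9, 7, 2, 3, 8, 5, 6, 10, 1, 4, 0]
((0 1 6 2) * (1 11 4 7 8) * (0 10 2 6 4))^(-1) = (0 11)(1 8 7 4)(2 10) = [11, 8, 10, 3, 1, 5, 6, 4, 7, 9, 2, 0]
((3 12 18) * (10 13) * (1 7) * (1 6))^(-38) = (1 7 6)(3 12 18) = [0, 7, 2, 12, 4, 5, 1, 6, 8, 9, 10, 11, 18, 13, 14, 15, 16, 17, 3]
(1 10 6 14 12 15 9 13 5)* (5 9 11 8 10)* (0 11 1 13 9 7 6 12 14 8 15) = [11, 5, 2, 3, 4, 13, 8, 6, 10, 9, 12, 15, 0, 7, 14, 1] = (0 11 15 1 5 13 7 6 8 10 12)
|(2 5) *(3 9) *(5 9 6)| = 5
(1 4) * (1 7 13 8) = (1 4 7 13 8) = [0, 4, 2, 3, 7, 5, 6, 13, 1, 9, 10, 11, 12, 8]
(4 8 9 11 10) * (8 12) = (4 12 8 9 11 10) = [0, 1, 2, 3, 12, 5, 6, 7, 9, 11, 4, 10, 8]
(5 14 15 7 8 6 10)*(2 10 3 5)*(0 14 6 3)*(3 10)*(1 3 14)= (0 1 3 5 6)(2 14 15 7 8 10)= [1, 3, 14, 5, 4, 6, 0, 8, 10, 9, 2, 11, 12, 13, 15, 7]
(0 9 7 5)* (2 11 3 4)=(0 9 7 5)(2 11 3 4)=[9, 1, 11, 4, 2, 0, 6, 5, 8, 7, 10, 3]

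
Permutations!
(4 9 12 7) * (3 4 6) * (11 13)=[0, 1, 2, 4, 9, 5, 3, 6, 8, 12, 10, 13, 7, 11]=(3 4 9 12 7 6)(11 13)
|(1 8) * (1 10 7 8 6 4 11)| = 12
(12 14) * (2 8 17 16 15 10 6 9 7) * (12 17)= (2 8 12 14 17 16 15 10 6 9 7)= [0, 1, 8, 3, 4, 5, 9, 2, 12, 7, 6, 11, 14, 13, 17, 10, 15, 16]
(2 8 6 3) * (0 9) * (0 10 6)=(0 9 10 6 3 2 8)=[9, 1, 8, 2, 4, 5, 3, 7, 0, 10, 6]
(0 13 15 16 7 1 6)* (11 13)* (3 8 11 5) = [5, 6, 2, 8, 4, 3, 0, 1, 11, 9, 10, 13, 12, 15, 14, 16, 7] = (0 5 3 8 11 13 15 16 7 1 6)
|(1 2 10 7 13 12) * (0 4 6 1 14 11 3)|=12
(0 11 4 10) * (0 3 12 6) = (0 11 4 10 3 12 6) = [11, 1, 2, 12, 10, 5, 0, 7, 8, 9, 3, 4, 6]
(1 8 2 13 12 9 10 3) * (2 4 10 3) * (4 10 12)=(1 8 10 2 13 4 12 9 3)=[0, 8, 13, 1, 12, 5, 6, 7, 10, 3, 2, 11, 9, 4]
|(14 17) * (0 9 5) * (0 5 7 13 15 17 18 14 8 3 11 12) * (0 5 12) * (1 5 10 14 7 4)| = 16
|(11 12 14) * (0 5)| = 6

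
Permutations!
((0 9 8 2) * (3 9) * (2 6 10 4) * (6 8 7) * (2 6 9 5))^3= (10)(0 2 5 3)(7 9)= [2, 1, 5, 0, 4, 3, 6, 9, 8, 7, 10]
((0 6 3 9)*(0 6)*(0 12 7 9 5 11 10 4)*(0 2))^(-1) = (0 2 4 10 11 5 3 6 9 7 12) = [2, 1, 4, 6, 10, 3, 9, 12, 8, 7, 11, 5, 0]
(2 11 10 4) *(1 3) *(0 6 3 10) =(0 6 3 1 10 4 2 11) =[6, 10, 11, 1, 2, 5, 3, 7, 8, 9, 4, 0]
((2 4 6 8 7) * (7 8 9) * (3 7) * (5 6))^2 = (2 5 9 7 4 6 3) = [0, 1, 5, 2, 6, 9, 3, 4, 8, 7]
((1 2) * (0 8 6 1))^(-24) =(0 8 6 1 2) =[8, 2, 0, 3, 4, 5, 1, 7, 6]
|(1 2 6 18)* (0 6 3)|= |(0 6 18 1 2 3)|= 6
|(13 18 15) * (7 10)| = |(7 10)(13 18 15)| = 6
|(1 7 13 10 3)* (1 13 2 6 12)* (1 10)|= |(1 7 2 6 12 10 3 13)|= 8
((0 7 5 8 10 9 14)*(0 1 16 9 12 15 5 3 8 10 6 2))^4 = (16)(0 6 3)(2 8 7) = [6, 1, 8, 0, 4, 5, 3, 2, 7, 9, 10, 11, 12, 13, 14, 15, 16]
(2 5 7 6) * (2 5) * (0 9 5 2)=(0 9 5 7 6 2)=[9, 1, 0, 3, 4, 7, 2, 6, 8, 5]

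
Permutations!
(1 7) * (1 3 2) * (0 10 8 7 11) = (0 10 8 7 3 2 1 11) = [10, 11, 1, 2, 4, 5, 6, 3, 7, 9, 8, 0]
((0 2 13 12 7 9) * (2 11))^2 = (0 2 12 9 11 13 7) = [2, 1, 12, 3, 4, 5, 6, 0, 8, 11, 10, 13, 9, 7]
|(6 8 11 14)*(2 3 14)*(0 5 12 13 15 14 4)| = 12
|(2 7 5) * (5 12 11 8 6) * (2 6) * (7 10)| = 6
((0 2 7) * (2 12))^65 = [12, 1, 7, 3, 4, 5, 6, 0, 8, 9, 10, 11, 2] = (0 12 2 7)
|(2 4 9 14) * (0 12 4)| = |(0 12 4 9 14 2)| = 6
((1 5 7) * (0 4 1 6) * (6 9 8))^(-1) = (0 6 8 9 7 5 1 4) = [6, 4, 2, 3, 0, 1, 8, 5, 9, 7]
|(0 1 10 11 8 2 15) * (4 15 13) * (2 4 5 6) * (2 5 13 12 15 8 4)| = |(0 1 10 11 4 8 2 12 15)(5 6)| = 18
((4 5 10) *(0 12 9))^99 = (12) = [0, 1, 2, 3, 4, 5, 6, 7, 8, 9, 10, 11, 12]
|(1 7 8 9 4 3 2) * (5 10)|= 14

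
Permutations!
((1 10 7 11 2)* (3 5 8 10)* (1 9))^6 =(1 11 8)(2 10 3)(5 9 7) =[0, 11, 10, 2, 4, 9, 6, 5, 1, 7, 3, 8]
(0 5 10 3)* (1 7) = (0 5 10 3)(1 7) = [5, 7, 2, 0, 4, 10, 6, 1, 8, 9, 3]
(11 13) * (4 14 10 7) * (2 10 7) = (2 10)(4 14 7)(11 13) = [0, 1, 10, 3, 14, 5, 6, 4, 8, 9, 2, 13, 12, 11, 7]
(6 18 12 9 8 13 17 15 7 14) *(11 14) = (6 18 12 9 8 13 17 15 7 11 14) = [0, 1, 2, 3, 4, 5, 18, 11, 13, 8, 10, 14, 9, 17, 6, 7, 16, 15, 12]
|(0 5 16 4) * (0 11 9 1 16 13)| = |(0 5 13)(1 16 4 11 9)| = 15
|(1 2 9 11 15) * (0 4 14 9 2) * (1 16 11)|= |(0 4 14 9 1)(11 15 16)|= 15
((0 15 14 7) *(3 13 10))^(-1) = [7, 1, 2, 10, 4, 5, 6, 14, 8, 9, 13, 11, 12, 3, 15, 0] = (0 7 14 15)(3 10 13)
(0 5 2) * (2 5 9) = [9, 1, 0, 3, 4, 5, 6, 7, 8, 2] = (0 9 2)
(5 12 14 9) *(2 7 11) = [0, 1, 7, 3, 4, 12, 6, 11, 8, 5, 10, 2, 14, 13, 9] = (2 7 11)(5 12 14 9)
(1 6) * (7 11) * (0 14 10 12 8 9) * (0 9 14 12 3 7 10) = (0 12 8 14)(1 6)(3 7 11 10) = [12, 6, 2, 7, 4, 5, 1, 11, 14, 9, 3, 10, 8, 13, 0]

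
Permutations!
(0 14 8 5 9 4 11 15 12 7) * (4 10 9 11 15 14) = (0 4 15 12 7)(5 11 14 8)(9 10) = [4, 1, 2, 3, 15, 11, 6, 0, 5, 10, 9, 14, 7, 13, 8, 12]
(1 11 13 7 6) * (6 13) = [0, 11, 2, 3, 4, 5, 1, 13, 8, 9, 10, 6, 12, 7] = (1 11 6)(7 13)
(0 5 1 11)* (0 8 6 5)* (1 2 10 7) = (1 11 8 6 5 2 10 7) = [0, 11, 10, 3, 4, 2, 5, 1, 6, 9, 7, 8]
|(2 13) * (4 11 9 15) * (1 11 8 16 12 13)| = 10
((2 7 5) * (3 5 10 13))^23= [0, 1, 5, 13, 4, 3, 6, 2, 8, 9, 7, 11, 12, 10]= (2 5 3 13 10 7)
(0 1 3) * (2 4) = (0 1 3)(2 4) = [1, 3, 4, 0, 2]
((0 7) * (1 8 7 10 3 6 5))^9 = [10, 8, 2, 6, 4, 1, 5, 0, 7, 9, 3] = (0 10 3 6 5 1 8 7)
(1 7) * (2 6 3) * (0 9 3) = (0 9 3 2 6)(1 7) = [9, 7, 6, 2, 4, 5, 0, 1, 8, 3]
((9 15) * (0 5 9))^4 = (15) = [0, 1, 2, 3, 4, 5, 6, 7, 8, 9, 10, 11, 12, 13, 14, 15]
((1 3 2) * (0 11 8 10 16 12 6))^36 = (0 11 8 10 16 12 6) = [11, 1, 2, 3, 4, 5, 0, 7, 10, 9, 16, 8, 6, 13, 14, 15, 12]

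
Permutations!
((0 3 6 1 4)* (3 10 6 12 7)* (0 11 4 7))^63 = (12)(4 11) = [0, 1, 2, 3, 11, 5, 6, 7, 8, 9, 10, 4, 12]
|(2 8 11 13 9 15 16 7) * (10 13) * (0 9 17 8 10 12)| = |(0 9 15 16 7 2 10 13 17 8 11 12)| = 12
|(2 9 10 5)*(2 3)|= |(2 9 10 5 3)|= 5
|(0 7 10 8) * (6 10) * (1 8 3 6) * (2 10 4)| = 20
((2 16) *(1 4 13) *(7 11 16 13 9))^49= [0, 4, 13, 3, 9, 5, 6, 11, 8, 7, 10, 16, 12, 1, 14, 15, 2]= (1 4 9 7 11 16 2 13)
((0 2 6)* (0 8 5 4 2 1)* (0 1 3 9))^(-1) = [9, 1, 4, 0, 5, 8, 2, 7, 6, 3] = (0 9 3)(2 4 5 8 6)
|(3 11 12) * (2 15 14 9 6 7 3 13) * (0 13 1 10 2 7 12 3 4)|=8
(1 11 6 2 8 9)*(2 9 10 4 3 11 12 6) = [0, 12, 8, 11, 3, 5, 9, 7, 10, 1, 4, 2, 6] = (1 12 6 9)(2 8 10 4 3 11)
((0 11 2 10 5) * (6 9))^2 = (0 2 5 11 10) = [2, 1, 5, 3, 4, 11, 6, 7, 8, 9, 0, 10]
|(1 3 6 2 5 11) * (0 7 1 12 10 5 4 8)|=8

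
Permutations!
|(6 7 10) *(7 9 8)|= |(6 9 8 7 10)|= 5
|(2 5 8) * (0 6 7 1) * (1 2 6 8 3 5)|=|(0 8 6 7 2 1)(3 5)|=6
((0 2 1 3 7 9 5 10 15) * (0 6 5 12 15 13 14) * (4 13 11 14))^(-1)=[14, 2, 0, 1, 13, 6, 15, 3, 8, 7, 5, 10, 9, 4, 11, 12]=(0 14 11 10 5 6 15 12 9 7 3 1 2)(4 13)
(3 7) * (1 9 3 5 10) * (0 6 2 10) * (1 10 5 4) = (10)(0 6 2 5)(1 9 3 7 4) = [6, 9, 5, 7, 1, 0, 2, 4, 8, 3, 10]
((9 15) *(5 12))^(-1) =[0, 1, 2, 3, 4, 12, 6, 7, 8, 15, 10, 11, 5, 13, 14, 9] =(5 12)(9 15)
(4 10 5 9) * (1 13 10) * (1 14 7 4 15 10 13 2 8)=(1 2 8)(4 14 7)(5 9 15 10)=[0, 2, 8, 3, 14, 9, 6, 4, 1, 15, 5, 11, 12, 13, 7, 10]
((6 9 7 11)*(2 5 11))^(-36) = (11) = [0, 1, 2, 3, 4, 5, 6, 7, 8, 9, 10, 11]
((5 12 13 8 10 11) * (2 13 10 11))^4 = (2 5 13 12 8 10 11) = [0, 1, 5, 3, 4, 13, 6, 7, 10, 9, 11, 2, 8, 12]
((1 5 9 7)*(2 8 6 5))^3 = (1 6 7 8 9 2 5) = [0, 6, 5, 3, 4, 1, 7, 8, 9, 2]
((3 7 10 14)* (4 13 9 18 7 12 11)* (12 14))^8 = (18) = [0, 1, 2, 3, 4, 5, 6, 7, 8, 9, 10, 11, 12, 13, 14, 15, 16, 17, 18]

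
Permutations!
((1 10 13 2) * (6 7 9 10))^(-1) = (1 2 13 10 9 7 6) = [0, 2, 13, 3, 4, 5, 1, 6, 8, 7, 9, 11, 12, 10]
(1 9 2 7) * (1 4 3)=[0, 9, 7, 1, 3, 5, 6, 4, 8, 2]=(1 9 2 7 4 3)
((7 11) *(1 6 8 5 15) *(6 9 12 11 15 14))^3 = [0, 11, 2, 3, 4, 8, 14, 9, 6, 7, 10, 1, 15, 13, 5, 12] = (1 11)(5 8 6 14)(7 9)(12 15)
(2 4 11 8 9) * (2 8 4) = (4 11)(8 9) = [0, 1, 2, 3, 11, 5, 6, 7, 9, 8, 10, 4]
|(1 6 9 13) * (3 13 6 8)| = |(1 8 3 13)(6 9)| = 4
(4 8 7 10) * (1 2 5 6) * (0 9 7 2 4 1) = (0 9 7 10 1 4 8 2 5 6) = [9, 4, 5, 3, 8, 6, 0, 10, 2, 7, 1]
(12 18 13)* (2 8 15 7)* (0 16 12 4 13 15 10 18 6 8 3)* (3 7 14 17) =[16, 1, 7, 0, 13, 5, 8, 2, 10, 9, 18, 11, 6, 4, 17, 14, 12, 3, 15] =(0 16 12 6 8 10 18 15 14 17 3)(2 7)(4 13)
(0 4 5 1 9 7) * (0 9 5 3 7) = [4, 5, 2, 7, 3, 1, 6, 9, 8, 0] = (0 4 3 7 9)(1 5)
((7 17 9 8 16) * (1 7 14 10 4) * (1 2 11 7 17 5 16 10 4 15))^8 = (1 9 10)(2 11 7 5 16 14 4)(8 15 17) = [0, 9, 11, 3, 2, 16, 6, 5, 15, 10, 1, 7, 12, 13, 4, 17, 14, 8]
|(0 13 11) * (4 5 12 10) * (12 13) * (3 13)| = 8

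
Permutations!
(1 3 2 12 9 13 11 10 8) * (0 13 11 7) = (0 13 7)(1 3 2 12 9 11 10 8) = [13, 3, 12, 2, 4, 5, 6, 0, 1, 11, 8, 10, 9, 7]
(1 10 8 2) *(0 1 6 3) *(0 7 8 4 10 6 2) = [1, 6, 2, 7, 10, 5, 3, 8, 0, 9, 4] = (0 1 6 3 7 8)(4 10)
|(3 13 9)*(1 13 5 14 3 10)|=12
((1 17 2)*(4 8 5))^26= (1 2 17)(4 5 8)= [0, 2, 17, 3, 5, 8, 6, 7, 4, 9, 10, 11, 12, 13, 14, 15, 16, 1]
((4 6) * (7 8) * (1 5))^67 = (1 5)(4 6)(7 8) = [0, 5, 2, 3, 6, 1, 4, 8, 7]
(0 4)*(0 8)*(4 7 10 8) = [7, 1, 2, 3, 4, 5, 6, 10, 0, 9, 8] = (0 7 10 8)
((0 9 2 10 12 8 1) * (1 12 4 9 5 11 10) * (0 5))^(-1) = (1 2 9 4 10 11 5)(8 12) = [0, 2, 9, 3, 10, 1, 6, 7, 12, 4, 11, 5, 8]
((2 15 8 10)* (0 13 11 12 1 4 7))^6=[7, 12, 8, 3, 1, 5, 6, 4, 2, 9, 15, 13, 11, 0, 14, 10]=(0 7 4 1 12 11 13)(2 8)(10 15)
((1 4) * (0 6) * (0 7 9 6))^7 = (1 4)(6 7 9) = [0, 4, 2, 3, 1, 5, 7, 9, 8, 6]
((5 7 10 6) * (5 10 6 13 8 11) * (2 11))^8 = (13) = [0, 1, 2, 3, 4, 5, 6, 7, 8, 9, 10, 11, 12, 13]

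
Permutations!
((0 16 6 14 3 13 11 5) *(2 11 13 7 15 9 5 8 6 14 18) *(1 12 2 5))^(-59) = [16, 12, 11, 7, 4, 0, 18, 15, 6, 1, 10, 8, 2, 13, 3, 9, 14, 17, 5] = (0 16 14 3 7 15 9 1 12 2 11 8 6 18 5)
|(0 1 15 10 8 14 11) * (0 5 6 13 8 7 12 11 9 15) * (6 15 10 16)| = 12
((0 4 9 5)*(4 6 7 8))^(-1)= (0 5 9 4 8 7 6)= [5, 1, 2, 3, 8, 9, 0, 6, 7, 4]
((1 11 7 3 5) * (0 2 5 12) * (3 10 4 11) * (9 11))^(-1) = [12, 5, 0, 1, 10, 2, 6, 11, 8, 4, 7, 9, 3] = (0 12 3 1 5 2)(4 10 7 11 9)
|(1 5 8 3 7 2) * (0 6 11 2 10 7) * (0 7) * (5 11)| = 21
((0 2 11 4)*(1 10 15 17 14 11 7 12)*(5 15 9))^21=(0 15 12 11 9 2 17 1 4 5 7 14 10)=[15, 4, 17, 3, 5, 7, 6, 14, 8, 2, 0, 9, 11, 13, 10, 12, 16, 1]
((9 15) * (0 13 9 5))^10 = (15) = [0, 1, 2, 3, 4, 5, 6, 7, 8, 9, 10, 11, 12, 13, 14, 15]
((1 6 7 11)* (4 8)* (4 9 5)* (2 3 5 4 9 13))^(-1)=(1 11 7 6)(2 13 8 4 9 5 3)=[0, 11, 13, 2, 9, 3, 1, 6, 4, 5, 10, 7, 12, 8]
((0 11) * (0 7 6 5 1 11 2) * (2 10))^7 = (0 10 2)(1 7 5 11 6) = [10, 7, 0, 3, 4, 11, 1, 5, 8, 9, 2, 6]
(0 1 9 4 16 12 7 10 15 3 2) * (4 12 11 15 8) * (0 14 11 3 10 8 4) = (0 1 9 12 7 8)(2 14 11 15 10 4 16 3) = [1, 9, 14, 2, 16, 5, 6, 8, 0, 12, 4, 15, 7, 13, 11, 10, 3]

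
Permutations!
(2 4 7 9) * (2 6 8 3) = (2 4 7 9 6 8 3) = [0, 1, 4, 2, 7, 5, 8, 9, 3, 6]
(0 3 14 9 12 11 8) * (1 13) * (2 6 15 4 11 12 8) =(0 3 14 9 8)(1 13)(2 6 15 4 11) =[3, 13, 6, 14, 11, 5, 15, 7, 0, 8, 10, 2, 12, 1, 9, 4]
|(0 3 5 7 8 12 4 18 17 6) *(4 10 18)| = |(0 3 5 7 8 12 10 18 17 6)| = 10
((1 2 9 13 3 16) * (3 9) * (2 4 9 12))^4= [0, 12, 4, 9, 2, 5, 6, 7, 8, 3, 10, 11, 1, 16, 14, 15, 13]= (1 12)(2 4)(3 9)(13 16)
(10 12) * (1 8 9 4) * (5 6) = (1 8 9 4)(5 6)(10 12) = [0, 8, 2, 3, 1, 6, 5, 7, 9, 4, 12, 11, 10]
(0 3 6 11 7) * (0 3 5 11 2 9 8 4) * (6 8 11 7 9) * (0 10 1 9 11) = (11)(0 5 7 3 8 4 10 1 9)(2 6) = [5, 9, 6, 8, 10, 7, 2, 3, 4, 0, 1, 11]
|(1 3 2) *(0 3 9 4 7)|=7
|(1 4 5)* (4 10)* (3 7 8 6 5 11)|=9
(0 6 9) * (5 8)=(0 6 9)(5 8)=[6, 1, 2, 3, 4, 8, 9, 7, 5, 0]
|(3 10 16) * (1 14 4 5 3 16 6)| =|(16)(1 14 4 5 3 10 6)| =7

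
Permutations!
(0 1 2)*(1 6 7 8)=(0 6 7 8 1 2)=[6, 2, 0, 3, 4, 5, 7, 8, 1]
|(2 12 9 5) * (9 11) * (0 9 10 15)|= |(0 9 5 2 12 11 10 15)|= 8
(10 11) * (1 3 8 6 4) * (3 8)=[0, 8, 2, 3, 1, 5, 4, 7, 6, 9, 11, 10]=(1 8 6 4)(10 11)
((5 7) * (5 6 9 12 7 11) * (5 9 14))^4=(5 7 11 6 9 14 12)=[0, 1, 2, 3, 4, 7, 9, 11, 8, 14, 10, 6, 5, 13, 12]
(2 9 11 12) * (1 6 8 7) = (1 6 8 7)(2 9 11 12) = [0, 6, 9, 3, 4, 5, 8, 1, 7, 11, 10, 12, 2]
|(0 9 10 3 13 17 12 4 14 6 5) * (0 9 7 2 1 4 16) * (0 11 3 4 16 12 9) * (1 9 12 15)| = |(0 7 2 9 10 4 14 6 5)(1 16 11 3 13 17 12 15)| = 72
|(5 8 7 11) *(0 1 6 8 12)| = 8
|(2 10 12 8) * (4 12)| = 5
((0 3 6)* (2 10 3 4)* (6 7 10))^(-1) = [6, 1, 4, 10, 0, 5, 2, 3, 8, 9, 7] = (0 6 2 4)(3 10 7)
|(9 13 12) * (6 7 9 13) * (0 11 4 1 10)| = |(0 11 4 1 10)(6 7 9)(12 13)| = 30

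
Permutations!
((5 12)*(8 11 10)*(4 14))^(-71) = [0, 1, 2, 3, 14, 12, 6, 7, 11, 9, 8, 10, 5, 13, 4] = (4 14)(5 12)(8 11 10)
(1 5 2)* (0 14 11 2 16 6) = [14, 5, 1, 3, 4, 16, 0, 7, 8, 9, 10, 2, 12, 13, 11, 15, 6] = (0 14 11 2 1 5 16 6)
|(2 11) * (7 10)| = 2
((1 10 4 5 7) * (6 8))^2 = (1 4 7 10 5) = [0, 4, 2, 3, 7, 1, 6, 10, 8, 9, 5]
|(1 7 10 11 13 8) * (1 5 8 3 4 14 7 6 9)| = 42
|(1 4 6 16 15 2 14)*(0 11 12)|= |(0 11 12)(1 4 6 16 15 2 14)|= 21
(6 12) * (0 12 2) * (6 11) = (0 12 11 6 2) = [12, 1, 0, 3, 4, 5, 2, 7, 8, 9, 10, 6, 11]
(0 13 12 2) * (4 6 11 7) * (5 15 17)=(0 13 12 2)(4 6 11 7)(5 15 17)=[13, 1, 0, 3, 6, 15, 11, 4, 8, 9, 10, 7, 2, 12, 14, 17, 16, 5]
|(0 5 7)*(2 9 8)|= |(0 5 7)(2 9 8)|= 3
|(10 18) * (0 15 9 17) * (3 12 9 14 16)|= 8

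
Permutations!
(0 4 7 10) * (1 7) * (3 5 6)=(0 4 1 7 10)(3 5 6)=[4, 7, 2, 5, 1, 6, 3, 10, 8, 9, 0]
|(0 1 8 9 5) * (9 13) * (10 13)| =7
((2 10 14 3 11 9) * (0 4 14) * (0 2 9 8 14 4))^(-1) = (2 10)(3 14 8 11) = [0, 1, 10, 14, 4, 5, 6, 7, 11, 9, 2, 3, 12, 13, 8]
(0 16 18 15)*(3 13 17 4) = [16, 1, 2, 13, 3, 5, 6, 7, 8, 9, 10, 11, 12, 17, 14, 0, 18, 4, 15] = (0 16 18 15)(3 13 17 4)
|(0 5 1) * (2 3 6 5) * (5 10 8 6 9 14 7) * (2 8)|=|(0 8 6 10 2 3 9 14 7 5 1)|=11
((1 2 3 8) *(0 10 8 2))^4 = (10) = [0, 1, 2, 3, 4, 5, 6, 7, 8, 9, 10]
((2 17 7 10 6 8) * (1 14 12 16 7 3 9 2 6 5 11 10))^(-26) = (1 7 16 12 14)(2 3)(5 11 10)(9 17) = [0, 7, 3, 2, 4, 11, 6, 16, 8, 17, 5, 10, 14, 13, 1, 15, 12, 9]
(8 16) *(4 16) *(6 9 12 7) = (4 16 8)(6 9 12 7) = [0, 1, 2, 3, 16, 5, 9, 6, 4, 12, 10, 11, 7, 13, 14, 15, 8]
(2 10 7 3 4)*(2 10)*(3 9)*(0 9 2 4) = (0 9 3)(2 4 10 7) = [9, 1, 4, 0, 10, 5, 6, 2, 8, 3, 7]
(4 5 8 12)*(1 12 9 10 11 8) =[0, 12, 2, 3, 5, 1, 6, 7, 9, 10, 11, 8, 4] =(1 12 4 5)(8 9 10 11)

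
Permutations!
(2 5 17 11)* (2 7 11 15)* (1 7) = (1 7 11)(2 5 17 15) = [0, 7, 5, 3, 4, 17, 6, 11, 8, 9, 10, 1, 12, 13, 14, 2, 16, 15]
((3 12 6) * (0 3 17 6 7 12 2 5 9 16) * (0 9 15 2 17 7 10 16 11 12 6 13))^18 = (0 17)(3 13)(9 10 11 16 12) = [17, 1, 2, 13, 4, 5, 6, 7, 8, 10, 11, 16, 9, 3, 14, 15, 12, 0]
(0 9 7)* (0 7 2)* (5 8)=(0 9 2)(5 8)=[9, 1, 0, 3, 4, 8, 6, 7, 5, 2]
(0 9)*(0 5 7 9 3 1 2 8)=(0 3 1 2 8)(5 7 9)=[3, 2, 8, 1, 4, 7, 6, 9, 0, 5]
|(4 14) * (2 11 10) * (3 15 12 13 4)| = 6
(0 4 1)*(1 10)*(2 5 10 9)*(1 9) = [4, 0, 5, 3, 1, 10, 6, 7, 8, 2, 9] = (0 4 1)(2 5 10 9)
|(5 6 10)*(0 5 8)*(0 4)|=6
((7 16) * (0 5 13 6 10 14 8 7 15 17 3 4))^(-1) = (0 4 3 17 15 16 7 8 14 10 6 13 5) = [4, 1, 2, 17, 3, 0, 13, 8, 14, 9, 6, 11, 12, 5, 10, 16, 7, 15]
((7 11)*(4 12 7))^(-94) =(4 7)(11 12) =[0, 1, 2, 3, 7, 5, 6, 4, 8, 9, 10, 12, 11]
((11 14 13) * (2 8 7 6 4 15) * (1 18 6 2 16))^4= (1 15 6)(2 8 7)(4 18 16)(11 14 13)= [0, 15, 8, 3, 18, 5, 1, 2, 7, 9, 10, 14, 12, 11, 13, 6, 4, 17, 16]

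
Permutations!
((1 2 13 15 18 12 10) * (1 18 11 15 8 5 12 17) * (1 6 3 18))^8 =[0, 2, 13, 3, 4, 12, 6, 7, 5, 9, 1, 11, 10, 8, 14, 15, 16, 17, 18] =(18)(1 2 13 8 5 12 10)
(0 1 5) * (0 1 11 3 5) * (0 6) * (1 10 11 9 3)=[9, 6, 2, 5, 4, 10, 0, 7, 8, 3, 11, 1]=(0 9 3 5 10 11 1 6)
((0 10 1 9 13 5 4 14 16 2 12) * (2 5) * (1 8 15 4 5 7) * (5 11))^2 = (0 8 4 16 1 13 12 10 15 14 7 9 2) = [8, 13, 0, 3, 16, 5, 6, 9, 4, 2, 15, 11, 10, 12, 7, 14, 1]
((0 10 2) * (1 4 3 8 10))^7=(10)=[0, 1, 2, 3, 4, 5, 6, 7, 8, 9, 10]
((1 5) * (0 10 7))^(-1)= (0 7 10)(1 5)= [7, 5, 2, 3, 4, 1, 6, 10, 8, 9, 0]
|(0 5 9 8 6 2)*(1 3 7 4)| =12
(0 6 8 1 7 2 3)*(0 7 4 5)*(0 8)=(0 6)(1 4 5 8)(2 3 7)=[6, 4, 3, 7, 5, 8, 0, 2, 1]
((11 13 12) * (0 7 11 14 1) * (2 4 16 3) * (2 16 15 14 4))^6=(16)(0 15 13)(1 4 11)(7 14 12)=[15, 4, 2, 3, 11, 5, 6, 14, 8, 9, 10, 1, 7, 0, 12, 13, 16]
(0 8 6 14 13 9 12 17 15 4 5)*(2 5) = (0 8 6 14 13 9 12 17 15 4 2 5) = [8, 1, 5, 3, 2, 0, 14, 7, 6, 12, 10, 11, 17, 9, 13, 4, 16, 15]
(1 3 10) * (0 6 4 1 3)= (0 6 4 1)(3 10)= [6, 0, 2, 10, 1, 5, 4, 7, 8, 9, 3]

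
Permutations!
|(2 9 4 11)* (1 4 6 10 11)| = |(1 4)(2 9 6 10 11)| = 10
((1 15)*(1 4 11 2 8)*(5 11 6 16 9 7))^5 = (1 9 8 16 2 6 11 4 5 15 7) = [0, 9, 6, 3, 5, 15, 11, 1, 16, 8, 10, 4, 12, 13, 14, 7, 2]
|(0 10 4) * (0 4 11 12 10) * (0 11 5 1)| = |(0 11 12 10 5 1)| = 6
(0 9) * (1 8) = [9, 8, 2, 3, 4, 5, 6, 7, 1, 0] = (0 9)(1 8)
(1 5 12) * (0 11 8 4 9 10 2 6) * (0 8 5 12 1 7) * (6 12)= (0 11 5 1 6 8 4 9 10 2 12 7)= [11, 6, 12, 3, 9, 1, 8, 0, 4, 10, 2, 5, 7]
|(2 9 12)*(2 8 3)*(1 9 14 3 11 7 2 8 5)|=12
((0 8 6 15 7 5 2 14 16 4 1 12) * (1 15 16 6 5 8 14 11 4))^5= (0 12 1 16 6 14)(2 8 15 11 5 7 4)= [12, 16, 8, 3, 2, 7, 14, 4, 15, 9, 10, 5, 1, 13, 0, 11, 6]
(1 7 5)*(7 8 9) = (1 8 9 7 5) = [0, 8, 2, 3, 4, 1, 6, 5, 9, 7]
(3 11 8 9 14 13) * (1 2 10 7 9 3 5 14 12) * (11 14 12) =(1 2 10 7 9 11 8 3 14 13 5 12) =[0, 2, 10, 14, 4, 12, 6, 9, 3, 11, 7, 8, 1, 5, 13]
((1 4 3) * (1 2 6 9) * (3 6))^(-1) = [0, 9, 3, 2, 1, 5, 4, 7, 8, 6] = (1 9 6 4)(2 3)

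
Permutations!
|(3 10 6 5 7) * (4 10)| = |(3 4 10 6 5 7)| = 6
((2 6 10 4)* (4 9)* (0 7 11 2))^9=[7, 1, 6, 3, 0, 5, 10, 11, 8, 4, 9, 2]=(0 7 11 2 6 10 9 4)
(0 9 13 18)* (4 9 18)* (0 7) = (0 18 7)(4 9 13) = [18, 1, 2, 3, 9, 5, 6, 0, 8, 13, 10, 11, 12, 4, 14, 15, 16, 17, 7]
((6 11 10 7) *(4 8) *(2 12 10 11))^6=(2 12 10 7 6)=[0, 1, 12, 3, 4, 5, 2, 6, 8, 9, 7, 11, 10]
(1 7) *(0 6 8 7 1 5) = (0 6 8 7 5) = [6, 1, 2, 3, 4, 0, 8, 5, 7]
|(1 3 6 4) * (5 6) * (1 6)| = |(1 3 5)(4 6)| = 6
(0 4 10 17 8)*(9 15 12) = (0 4 10 17 8)(9 15 12) = [4, 1, 2, 3, 10, 5, 6, 7, 0, 15, 17, 11, 9, 13, 14, 12, 16, 8]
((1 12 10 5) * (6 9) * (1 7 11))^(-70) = [0, 10, 2, 3, 4, 11, 6, 1, 8, 9, 7, 12, 5] = (1 10 7)(5 11 12)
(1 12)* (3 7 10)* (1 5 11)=[0, 12, 2, 7, 4, 11, 6, 10, 8, 9, 3, 1, 5]=(1 12 5 11)(3 7 10)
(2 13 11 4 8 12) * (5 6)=(2 13 11 4 8 12)(5 6)=[0, 1, 13, 3, 8, 6, 5, 7, 12, 9, 10, 4, 2, 11]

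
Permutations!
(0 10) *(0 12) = (0 10 12) = [10, 1, 2, 3, 4, 5, 6, 7, 8, 9, 12, 11, 0]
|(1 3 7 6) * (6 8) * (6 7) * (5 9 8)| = 12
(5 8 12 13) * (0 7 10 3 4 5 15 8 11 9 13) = (0 7 10 3 4 5 11 9 13 15 8 12) = [7, 1, 2, 4, 5, 11, 6, 10, 12, 13, 3, 9, 0, 15, 14, 8]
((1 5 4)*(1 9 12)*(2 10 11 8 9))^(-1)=(1 12 9 8 11 10 2 4 5)=[0, 12, 4, 3, 5, 1, 6, 7, 11, 8, 2, 10, 9]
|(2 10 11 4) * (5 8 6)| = |(2 10 11 4)(5 8 6)| = 12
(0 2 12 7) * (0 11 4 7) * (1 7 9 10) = (0 2 12)(1 7 11 4 9 10) = [2, 7, 12, 3, 9, 5, 6, 11, 8, 10, 1, 4, 0]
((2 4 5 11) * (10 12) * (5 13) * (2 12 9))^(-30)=[0, 1, 13, 3, 5, 12, 6, 7, 8, 4, 2, 10, 9, 11]=(2 13 11 10)(4 5 12 9)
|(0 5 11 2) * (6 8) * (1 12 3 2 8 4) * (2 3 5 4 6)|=8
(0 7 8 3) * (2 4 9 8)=(0 7 2 4 9 8 3)=[7, 1, 4, 0, 9, 5, 6, 2, 3, 8]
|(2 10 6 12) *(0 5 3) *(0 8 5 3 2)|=8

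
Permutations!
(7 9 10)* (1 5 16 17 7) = (1 5 16 17 7 9 10) = [0, 5, 2, 3, 4, 16, 6, 9, 8, 10, 1, 11, 12, 13, 14, 15, 17, 7]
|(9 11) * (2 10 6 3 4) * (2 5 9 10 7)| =14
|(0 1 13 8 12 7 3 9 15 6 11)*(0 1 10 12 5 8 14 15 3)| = |(0 10 12 7)(1 13 14 15 6 11)(3 9)(5 8)| = 12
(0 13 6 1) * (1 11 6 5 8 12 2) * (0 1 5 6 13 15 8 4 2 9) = (0 15 8 12 9)(2 5 4)(6 11 13) = [15, 1, 5, 3, 2, 4, 11, 7, 12, 0, 10, 13, 9, 6, 14, 8]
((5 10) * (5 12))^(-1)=(5 12 10)=[0, 1, 2, 3, 4, 12, 6, 7, 8, 9, 5, 11, 10]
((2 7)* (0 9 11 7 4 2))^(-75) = (0 9 11 7)(2 4) = [9, 1, 4, 3, 2, 5, 6, 0, 8, 11, 10, 7]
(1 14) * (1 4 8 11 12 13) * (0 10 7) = (0 10 7)(1 14 4 8 11 12 13) = [10, 14, 2, 3, 8, 5, 6, 0, 11, 9, 7, 12, 13, 1, 4]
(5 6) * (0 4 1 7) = (0 4 1 7)(5 6) = [4, 7, 2, 3, 1, 6, 5, 0]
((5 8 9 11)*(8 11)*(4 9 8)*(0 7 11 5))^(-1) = [11, 1, 2, 3, 9, 5, 6, 0, 8, 4, 10, 7] = (0 11 7)(4 9)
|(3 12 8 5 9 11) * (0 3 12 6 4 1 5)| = 10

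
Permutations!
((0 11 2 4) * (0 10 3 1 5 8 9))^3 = (0 4 1 9 2 3 8 11 10 5) = [4, 9, 3, 8, 1, 0, 6, 7, 11, 2, 5, 10]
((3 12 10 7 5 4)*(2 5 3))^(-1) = (2 4 5)(3 7 10 12) = [0, 1, 4, 7, 5, 2, 6, 10, 8, 9, 12, 11, 3]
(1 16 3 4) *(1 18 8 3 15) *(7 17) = (1 16 15)(3 4 18 8)(7 17) = [0, 16, 2, 4, 18, 5, 6, 17, 3, 9, 10, 11, 12, 13, 14, 1, 15, 7, 8]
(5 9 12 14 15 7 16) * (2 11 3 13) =(2 11 3 13)(5 9 12 14 15 7 16) =[0, 1, 11, 13, 4, 9, 6, 16, 8, 12, 10, 3, 14, 2, 15, 7, 5]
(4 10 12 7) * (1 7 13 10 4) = [0, 7, 2, 3, 4, 5, 6, 1, 8, 9, 12, 11, 13, 10] = (1 7)(10 12 13)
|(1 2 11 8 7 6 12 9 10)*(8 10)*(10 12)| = 9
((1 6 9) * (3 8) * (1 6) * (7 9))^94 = (6 7 9) = [0, 1, 2, 3, 4, 5, 7, 9, 8, 6]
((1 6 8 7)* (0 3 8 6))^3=(0 7 3 1 8)=[7, 8, 2, 1, 4, 5, 6, 3, 0]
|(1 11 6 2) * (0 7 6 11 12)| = 6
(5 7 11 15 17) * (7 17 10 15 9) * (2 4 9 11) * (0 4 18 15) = (0 4 9 7 2 18 15 10)(5 17) = [4, 1, 18, 3, 9, 17, 6, 2, 8, 7, 0, 11, 12, 13, 14, 10, 16, 5, 15]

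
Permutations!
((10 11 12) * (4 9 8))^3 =(12) =[0, 1, 2, 3, 4, 5, 6, 7, 8, 9, 10, 11, 12]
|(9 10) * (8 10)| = 3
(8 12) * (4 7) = (4 7)(8 12) = [0, 1, 2, 3, 7, 5, 6, 4, 12, 9, 10, 11, 8]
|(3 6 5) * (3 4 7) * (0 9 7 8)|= |(0 9 7 3 6 5 4 8)|= 8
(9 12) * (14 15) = (9 12)(14 15) = [0, 1, 2, 3, 4, 5, 6, 7, 8, 12, 10, 11, 9, 13, 15, 14]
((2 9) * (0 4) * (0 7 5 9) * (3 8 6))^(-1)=(0 2 9 5 7 4)(3 6 8)=[2, 1, 9, 6, 0, 7, 8, 4, 3, 5]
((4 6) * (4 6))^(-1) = (6) = [0, 1, 2, 3, 4, 5, 6]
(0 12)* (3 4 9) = (0 12)(3 4 9) = [12, 1, 2, 4, 9, 5, 6, 7, 8, 3, 10, 11, 0]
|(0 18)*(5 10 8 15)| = 4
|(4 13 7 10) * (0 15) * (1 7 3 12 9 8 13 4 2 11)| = |(0 15)(1 7 10 2 11)(3 12 9 8 13)| = 10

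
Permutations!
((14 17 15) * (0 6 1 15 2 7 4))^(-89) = (0 6 1 15 14 17 2 7 4) = [6, 15, 7, 3, 0, 5, 1, 4, 8, 9, 10, 11, 12, 13, 17, 14, 16, 2]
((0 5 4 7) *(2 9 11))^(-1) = [7, 1, 11, 3, 5, 0, 6, 4, 8, 2, 10, 9] = (0 7 4 5)(2 11 9)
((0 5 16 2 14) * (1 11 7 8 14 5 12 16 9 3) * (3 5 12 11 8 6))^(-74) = [8, 6, 12, 7, 4, 5, 11, 0, 3, 9, 10, 14, 16, 13, 1, 15, 2] = (0 8 3 7)(1 6 11 14)(2 12 16)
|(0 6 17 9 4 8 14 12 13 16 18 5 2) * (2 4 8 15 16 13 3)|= |(0 6 17 9 8 14 12 3 2)(4 15 16 18 5)|= 45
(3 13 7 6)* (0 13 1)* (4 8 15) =(0 13 7 6 3 1)(4 8 15) =[13, 0, 2, 1, 8, 5, 3, 6, 15, 9, 10, 11, 12, 7, 14, 4]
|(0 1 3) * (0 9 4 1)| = 4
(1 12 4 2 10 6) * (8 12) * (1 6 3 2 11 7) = (1 8 12 4 11 7)(2 10 3) = [0, 8, 10, 2, 11, 5, 6, 1, 12, 9, 3, 7, 4]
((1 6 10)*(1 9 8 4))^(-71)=(1 6 10 9 8 4)=[0, 6, 2, 3, 1, 5, 10, 7, 4, 8, 9]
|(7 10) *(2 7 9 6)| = 5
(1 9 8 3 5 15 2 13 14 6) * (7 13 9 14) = (1 14 6)(2 9 8 3 5 15)(7 13) = [0, 14, 9, 5, 4, 15, 1, 13, 3, 8, 10, 11, 12, 7, 6, 2]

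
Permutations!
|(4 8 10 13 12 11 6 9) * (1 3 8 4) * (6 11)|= |(1 3 8 10 13 12 6 9)|= 8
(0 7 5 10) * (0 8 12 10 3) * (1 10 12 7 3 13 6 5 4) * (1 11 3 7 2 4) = (0 7 1 10 8 2 4 11 3)(5 13 6) = [7, 10, 4, 0, 11, 13, 5, 1, 2, 9, 8, 3, 12, 6]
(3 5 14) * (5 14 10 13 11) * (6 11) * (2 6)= (2 6 11 5 10 13)(3 14)= [0, 1, 6, 14, 4, 10, 11, 7, 8, 9, 13, 5, 12, 2, 3]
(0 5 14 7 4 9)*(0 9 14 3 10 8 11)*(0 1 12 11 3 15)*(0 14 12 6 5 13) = (0 13)(1 6 5 15 14 7 4 12 11)(3 10 8) = [13, 6, 2, 10, 12, 15, 5, 4, 3, 9, 8, 1, 11, 0, 7, 14]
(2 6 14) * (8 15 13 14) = (2 6 8 15 13 14) = [0, 1, 6, 3, 4, 5, 8, 7, 15, 9, 10, 11, 12, 14, 2, 13]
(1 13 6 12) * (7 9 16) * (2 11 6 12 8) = [0, 13, 11, 3, 4, 5, 8, 9, 2, 16, 10, 6, 1, 12, 14, 15, 7] = (1 13 12)(2 11 6 8)(7 9 16)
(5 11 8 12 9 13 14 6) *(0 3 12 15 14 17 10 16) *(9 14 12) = [3, 1, 2, 9, 4, 11, 5, 7, 15, 13, 16, 8, 14, 17, 6, 12, 0, 10] = (0 3 9 13 17 10 16)(5 11 8 15 12 14 6)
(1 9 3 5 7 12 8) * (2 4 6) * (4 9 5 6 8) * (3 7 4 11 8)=(1 5 4 3 6 2 9 7 12 11 8)=[0, 5, 9, 6, 3, 4, 2, 12, 1, 7, 10, 8, 11]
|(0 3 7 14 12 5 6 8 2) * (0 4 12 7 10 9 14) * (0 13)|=|(0 3 10 9 14 7 13)(2 4 12 5 6 8)|=42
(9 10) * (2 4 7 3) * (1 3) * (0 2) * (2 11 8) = (0 11 8 2 4 7 1 3)(9 10) = [11, 3, 4, 0, 7, 5, 6, 1, 2, 10, 9, 8]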